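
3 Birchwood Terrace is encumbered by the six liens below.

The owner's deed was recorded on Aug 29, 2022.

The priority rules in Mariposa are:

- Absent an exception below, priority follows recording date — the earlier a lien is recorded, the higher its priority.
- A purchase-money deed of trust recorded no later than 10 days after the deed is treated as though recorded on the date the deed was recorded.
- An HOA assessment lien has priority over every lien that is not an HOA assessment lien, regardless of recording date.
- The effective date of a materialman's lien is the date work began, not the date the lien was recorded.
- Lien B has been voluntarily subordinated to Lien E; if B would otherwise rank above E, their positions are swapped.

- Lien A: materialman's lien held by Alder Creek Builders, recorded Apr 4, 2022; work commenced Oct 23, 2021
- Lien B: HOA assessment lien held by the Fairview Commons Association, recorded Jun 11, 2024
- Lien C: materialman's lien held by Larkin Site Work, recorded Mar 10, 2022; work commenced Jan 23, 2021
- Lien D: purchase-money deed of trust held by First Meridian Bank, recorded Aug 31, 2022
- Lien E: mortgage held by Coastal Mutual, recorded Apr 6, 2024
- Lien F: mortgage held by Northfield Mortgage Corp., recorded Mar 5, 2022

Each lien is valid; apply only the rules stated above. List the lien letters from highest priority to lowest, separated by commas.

Effective dates: A is treated as recorded Oct 23, 2021, the work-commencement date; C relates back to Jan 23, 2021 (work commenced); D's effective date is the deed date, Aug 29, 2022.
As an HOA assessment lien, B is senior to every other lien.
Among the remaining liens, by effective date: C (Jan 23, 2021), A (Oct 23, 2021), F (Mar 5, 2022), D (Aug 29, 2022), E (Apr 6, 2024).
B is senior to E before the subordination, so the two trade places.

E, C, A, F, D, B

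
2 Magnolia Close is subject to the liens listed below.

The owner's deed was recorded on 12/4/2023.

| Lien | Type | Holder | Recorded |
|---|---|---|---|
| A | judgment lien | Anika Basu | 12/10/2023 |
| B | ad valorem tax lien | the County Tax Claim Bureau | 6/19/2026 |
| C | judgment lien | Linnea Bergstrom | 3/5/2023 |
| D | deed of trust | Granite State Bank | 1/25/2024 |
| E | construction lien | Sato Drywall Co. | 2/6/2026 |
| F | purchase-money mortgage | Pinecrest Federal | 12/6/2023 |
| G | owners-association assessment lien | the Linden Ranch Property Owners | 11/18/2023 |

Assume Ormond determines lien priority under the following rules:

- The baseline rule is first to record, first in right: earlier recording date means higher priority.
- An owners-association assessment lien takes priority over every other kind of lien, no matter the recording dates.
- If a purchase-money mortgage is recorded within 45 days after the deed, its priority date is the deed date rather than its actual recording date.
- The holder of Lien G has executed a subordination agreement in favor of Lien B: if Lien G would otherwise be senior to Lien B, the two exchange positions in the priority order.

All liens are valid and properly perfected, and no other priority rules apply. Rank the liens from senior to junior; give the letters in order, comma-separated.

Adjusting effective dates: F's effective date is the deed date, 12/4/2023.
G is an owners-association assessment lien and takes priority over every other lien.
The other liens, earliest effective date first: C (3/5/2023), F (12/4/2023), A (12/10/2023), D (1/25/2024), E (2/6/2026), B (6/19/2026).
The subordination applies — G was senior to B — so G and B swap.

B, C, F, A, D, E, G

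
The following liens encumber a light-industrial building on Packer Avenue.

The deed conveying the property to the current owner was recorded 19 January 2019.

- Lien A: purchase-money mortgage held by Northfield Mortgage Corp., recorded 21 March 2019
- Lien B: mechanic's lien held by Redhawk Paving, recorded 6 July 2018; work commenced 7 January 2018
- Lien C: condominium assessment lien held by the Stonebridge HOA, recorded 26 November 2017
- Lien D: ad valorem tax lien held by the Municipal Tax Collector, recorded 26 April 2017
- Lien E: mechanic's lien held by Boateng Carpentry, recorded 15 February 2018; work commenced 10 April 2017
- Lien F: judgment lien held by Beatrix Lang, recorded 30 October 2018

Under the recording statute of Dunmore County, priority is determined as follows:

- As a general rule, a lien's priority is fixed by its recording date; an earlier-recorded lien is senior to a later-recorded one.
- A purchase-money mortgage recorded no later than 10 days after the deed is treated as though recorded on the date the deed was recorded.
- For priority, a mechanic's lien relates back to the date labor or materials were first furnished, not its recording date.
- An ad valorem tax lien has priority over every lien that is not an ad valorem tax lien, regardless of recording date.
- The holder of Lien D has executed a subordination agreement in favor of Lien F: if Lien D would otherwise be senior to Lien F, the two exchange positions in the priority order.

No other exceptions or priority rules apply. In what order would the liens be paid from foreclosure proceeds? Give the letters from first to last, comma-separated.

Effective dates: A was recorded 61 days after the deed, outside the 10-day window, so it keeps its recording date; B's effective date is 7 January 2018, when work began; E relates back to 10 April 2017 (work commenced).
D is an ad valorem tax lien and takes priority over every other lien.
Remaining liens by effective date: E (10 April 2017), C (26 November 2017), B (7 January 2018), F (30 October 2018), A (21 March 2019).
Because D would otherwise rank above F, the subordination swaps them.

F, E, C, B, D, A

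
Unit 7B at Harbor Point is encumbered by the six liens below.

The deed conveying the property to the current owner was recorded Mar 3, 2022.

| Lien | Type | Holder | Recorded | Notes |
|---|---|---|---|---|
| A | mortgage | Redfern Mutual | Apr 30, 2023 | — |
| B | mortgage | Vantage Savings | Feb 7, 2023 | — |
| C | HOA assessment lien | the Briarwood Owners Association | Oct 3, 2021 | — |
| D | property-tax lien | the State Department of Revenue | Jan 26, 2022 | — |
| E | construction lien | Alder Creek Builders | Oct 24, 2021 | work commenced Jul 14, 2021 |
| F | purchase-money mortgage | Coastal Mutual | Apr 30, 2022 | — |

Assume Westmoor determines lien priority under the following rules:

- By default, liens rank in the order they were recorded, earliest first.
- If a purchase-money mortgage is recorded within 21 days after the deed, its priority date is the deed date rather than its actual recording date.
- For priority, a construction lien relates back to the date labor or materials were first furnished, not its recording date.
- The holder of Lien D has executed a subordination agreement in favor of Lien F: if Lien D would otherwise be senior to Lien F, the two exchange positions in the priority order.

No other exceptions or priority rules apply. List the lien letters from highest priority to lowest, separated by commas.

Effective dates: E's effective date is Jul 14, 2021, when work began; F missed the 21-day window (58 days after the deed), so its recording date stands.
By effective date: E (Jul 14, 2021), C (Oct 3, 2021), D (Jan 26, 2022), F (Apr 30, 2022), B (Feb 7, 2023), A (Apr 30, 2023).
Because D would otherwise rank above F, the subordination swaps them.

E, C, F, D, B, A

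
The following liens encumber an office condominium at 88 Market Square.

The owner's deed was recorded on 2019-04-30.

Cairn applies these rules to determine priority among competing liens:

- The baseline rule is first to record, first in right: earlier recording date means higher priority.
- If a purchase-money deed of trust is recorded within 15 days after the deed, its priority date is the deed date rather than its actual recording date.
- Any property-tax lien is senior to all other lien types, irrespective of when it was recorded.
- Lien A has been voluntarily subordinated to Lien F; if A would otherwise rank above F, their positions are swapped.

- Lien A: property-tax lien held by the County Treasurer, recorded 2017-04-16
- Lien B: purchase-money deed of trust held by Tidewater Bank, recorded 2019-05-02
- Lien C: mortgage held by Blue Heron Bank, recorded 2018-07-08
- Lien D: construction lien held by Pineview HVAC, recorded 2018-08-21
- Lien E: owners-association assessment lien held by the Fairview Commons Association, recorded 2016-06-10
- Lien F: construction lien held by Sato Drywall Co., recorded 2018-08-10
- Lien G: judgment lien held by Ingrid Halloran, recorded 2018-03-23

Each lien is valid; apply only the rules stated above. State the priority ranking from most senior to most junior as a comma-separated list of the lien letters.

F, E, G, C, A, D, B

Effective dates: B's effective date is the deed date, 2019-04-30.
A, as a property-tax lien, has superpriority and ranks first.
Among the remaining liens, by effective date: E (2016-06-10), G (2018-03-23), C (2018-07-08), F (2018-08-10), D (2018-08-21), B (2019-04-30).
Because A would otherwise rank above F, the subordination swaps them.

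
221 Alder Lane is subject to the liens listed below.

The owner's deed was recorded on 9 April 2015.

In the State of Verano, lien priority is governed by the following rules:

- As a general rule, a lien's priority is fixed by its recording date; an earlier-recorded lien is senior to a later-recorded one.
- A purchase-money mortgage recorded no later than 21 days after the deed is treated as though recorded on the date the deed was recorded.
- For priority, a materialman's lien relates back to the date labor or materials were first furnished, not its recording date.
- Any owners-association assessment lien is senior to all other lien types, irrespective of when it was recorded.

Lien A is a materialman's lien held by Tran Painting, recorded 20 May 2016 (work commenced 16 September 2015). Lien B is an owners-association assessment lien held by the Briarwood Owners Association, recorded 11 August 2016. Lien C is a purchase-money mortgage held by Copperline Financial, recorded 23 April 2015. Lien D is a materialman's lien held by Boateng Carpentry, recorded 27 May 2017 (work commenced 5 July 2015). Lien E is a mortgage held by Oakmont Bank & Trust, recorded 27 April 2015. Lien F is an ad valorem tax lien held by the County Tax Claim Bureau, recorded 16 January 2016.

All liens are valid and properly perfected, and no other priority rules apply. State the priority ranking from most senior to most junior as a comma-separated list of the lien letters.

B, C, E, D, A, F

First, effective dates: A relates back to 16 September 2015 (work commenced); C's effective date is the deed date, 9 April 2015; D is treated as recorded 5 July 2015, the work-commencement date.
B, as an owners-association assessment lien, has superpriority and ranks first.
Ordering the rest by effective date: C (9 April 2015), E (27 April 2015), D (5 July 2015), A (16 September 2015), F (16 January 2016).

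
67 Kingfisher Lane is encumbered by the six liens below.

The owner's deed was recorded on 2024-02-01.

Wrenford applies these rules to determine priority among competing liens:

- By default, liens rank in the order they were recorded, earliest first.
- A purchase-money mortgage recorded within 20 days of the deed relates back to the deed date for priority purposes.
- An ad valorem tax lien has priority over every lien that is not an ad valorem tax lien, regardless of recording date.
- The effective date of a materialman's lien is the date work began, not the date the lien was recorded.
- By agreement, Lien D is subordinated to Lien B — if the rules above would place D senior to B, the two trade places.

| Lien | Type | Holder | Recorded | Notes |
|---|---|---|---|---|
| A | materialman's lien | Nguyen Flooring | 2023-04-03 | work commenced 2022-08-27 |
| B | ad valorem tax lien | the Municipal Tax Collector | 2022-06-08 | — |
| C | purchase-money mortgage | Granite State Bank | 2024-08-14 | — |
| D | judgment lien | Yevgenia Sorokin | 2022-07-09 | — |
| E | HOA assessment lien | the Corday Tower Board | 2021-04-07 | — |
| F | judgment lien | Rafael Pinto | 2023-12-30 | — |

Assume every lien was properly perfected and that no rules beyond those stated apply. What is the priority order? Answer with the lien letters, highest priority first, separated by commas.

B, E, D, A, F, C

Effective dates: A relates back to 2022-08-27 (work commenced); C was recorded 195 days after the deed, outside the 20-day window, so it keeps its recording date.
As an ad valorem tax lien, B is senior to every other lien.
Remaining liens by effective date: E (2021-04-07), D (2022-07-09), A (2022-08-27), F (2023-12-30), C (2024-08-14).
Since D is not senior to B, the subordination leaves the order unchanged.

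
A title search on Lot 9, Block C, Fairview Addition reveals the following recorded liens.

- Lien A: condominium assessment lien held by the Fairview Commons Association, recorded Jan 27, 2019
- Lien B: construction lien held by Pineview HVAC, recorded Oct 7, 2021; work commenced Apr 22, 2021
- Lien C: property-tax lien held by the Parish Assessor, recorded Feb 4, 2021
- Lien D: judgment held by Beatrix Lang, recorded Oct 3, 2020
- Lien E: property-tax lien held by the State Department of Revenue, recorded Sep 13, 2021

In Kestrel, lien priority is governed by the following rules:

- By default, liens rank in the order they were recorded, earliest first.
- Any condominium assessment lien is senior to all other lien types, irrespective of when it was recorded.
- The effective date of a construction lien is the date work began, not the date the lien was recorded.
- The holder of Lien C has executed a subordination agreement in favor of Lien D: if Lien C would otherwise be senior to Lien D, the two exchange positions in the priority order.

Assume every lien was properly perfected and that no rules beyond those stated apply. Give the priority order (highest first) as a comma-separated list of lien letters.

Effective dates: B is treated as recorded Apr 22, 2021, the work-commencement date.
A, as a condominium assessment lien, has superpriority and ranks first.
Remaining liens by effective date: D (Oct 3, 2020), C (Feb 4, 2021), B (Apr 22, 2021), E (Sep 13, 2021).
C is already junior to D, so the subordination agreement changes nothing.

A, D, C, B, E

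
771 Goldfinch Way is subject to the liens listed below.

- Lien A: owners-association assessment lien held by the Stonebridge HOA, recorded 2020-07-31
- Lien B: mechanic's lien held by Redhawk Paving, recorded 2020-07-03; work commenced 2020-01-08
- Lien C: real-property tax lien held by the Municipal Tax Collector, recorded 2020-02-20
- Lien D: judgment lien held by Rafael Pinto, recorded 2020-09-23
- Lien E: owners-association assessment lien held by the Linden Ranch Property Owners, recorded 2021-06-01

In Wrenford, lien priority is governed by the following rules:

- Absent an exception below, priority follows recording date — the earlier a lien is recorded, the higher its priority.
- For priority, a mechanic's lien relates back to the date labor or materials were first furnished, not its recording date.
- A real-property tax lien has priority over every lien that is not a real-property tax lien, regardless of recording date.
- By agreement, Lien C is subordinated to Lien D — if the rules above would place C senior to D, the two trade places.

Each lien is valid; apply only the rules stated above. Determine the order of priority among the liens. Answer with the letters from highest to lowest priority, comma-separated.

D, B, A, C, E

First, effective dates: B relates back to 2020-01-08 (work commenced).
As a real-property tax lien, C is senior to every other lien.
Ordering the rest by effective date: B (2020-01-08), A (2020-07-31), D (2020-09-23), E (2021-06-01).
Because C would otherwise rank above D, the subordination swaps them.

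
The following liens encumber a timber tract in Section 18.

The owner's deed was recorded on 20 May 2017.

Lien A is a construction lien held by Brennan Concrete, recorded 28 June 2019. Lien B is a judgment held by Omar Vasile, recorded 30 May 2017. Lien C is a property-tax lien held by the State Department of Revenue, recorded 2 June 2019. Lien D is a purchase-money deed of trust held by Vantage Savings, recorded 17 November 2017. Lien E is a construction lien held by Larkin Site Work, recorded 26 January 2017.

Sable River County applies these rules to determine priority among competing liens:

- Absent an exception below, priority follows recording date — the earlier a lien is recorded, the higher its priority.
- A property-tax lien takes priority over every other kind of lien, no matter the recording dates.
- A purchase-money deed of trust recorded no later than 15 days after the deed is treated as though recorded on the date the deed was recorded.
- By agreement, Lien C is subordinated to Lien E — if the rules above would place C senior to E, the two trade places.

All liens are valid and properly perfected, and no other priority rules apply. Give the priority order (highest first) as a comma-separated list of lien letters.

Effective dates: D was recorded 181 days after the deed — beyond 15 days — so no relation-back applies.
C is a property-tax lien and takes priority over every other lien.
The other liens, earliest effective date first: E (26 January 2017), B (30 May 2017), D (17 November 2017), A (28 June 2019).
C is senior to E before the subordination, so the two trade places.

E, C, B, D, A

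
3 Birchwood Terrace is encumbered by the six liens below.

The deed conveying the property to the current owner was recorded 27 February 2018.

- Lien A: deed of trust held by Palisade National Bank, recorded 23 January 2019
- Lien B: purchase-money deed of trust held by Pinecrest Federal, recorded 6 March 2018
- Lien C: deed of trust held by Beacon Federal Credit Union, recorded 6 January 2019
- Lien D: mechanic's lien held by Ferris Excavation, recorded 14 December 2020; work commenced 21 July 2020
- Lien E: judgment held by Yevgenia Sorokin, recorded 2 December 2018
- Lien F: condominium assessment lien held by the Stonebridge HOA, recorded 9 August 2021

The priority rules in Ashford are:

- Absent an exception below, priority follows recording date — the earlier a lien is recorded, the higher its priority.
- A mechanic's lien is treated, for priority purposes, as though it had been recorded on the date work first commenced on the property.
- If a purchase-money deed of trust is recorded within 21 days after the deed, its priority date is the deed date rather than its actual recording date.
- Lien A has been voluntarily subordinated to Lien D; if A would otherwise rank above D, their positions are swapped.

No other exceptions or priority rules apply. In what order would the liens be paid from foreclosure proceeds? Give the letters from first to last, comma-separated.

Effective dates: B relates back to the deed date 27 February 2018; D relates back to 21 July 2020 (work commenced).
Ordering by effective date: B (27 February 2018), E (2 December 2018), C (6 January 2019), A (23 January 2019), D (21 July 2020), F (9 August 2021).
Because A would otherwise rank above D, the subordination swaps them.

B, E, C, D, A, F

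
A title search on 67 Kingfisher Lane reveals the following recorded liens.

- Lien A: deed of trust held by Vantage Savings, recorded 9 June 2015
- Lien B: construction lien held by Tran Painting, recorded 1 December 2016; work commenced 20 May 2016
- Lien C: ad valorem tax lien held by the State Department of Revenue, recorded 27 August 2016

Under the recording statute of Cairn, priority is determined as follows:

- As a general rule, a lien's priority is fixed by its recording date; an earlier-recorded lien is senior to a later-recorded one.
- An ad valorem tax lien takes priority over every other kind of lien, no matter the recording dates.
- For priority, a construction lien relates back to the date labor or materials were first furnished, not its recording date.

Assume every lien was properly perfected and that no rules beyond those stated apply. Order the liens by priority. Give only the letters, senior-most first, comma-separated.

Effective dates: B relates back to 20 May 2016 (work commenced).
C is an ad valorem tax lien and takes priority over every other lien.
The other liens, earliest effective date first: A (9 June 2015), B (20 May 2016).

C, A, B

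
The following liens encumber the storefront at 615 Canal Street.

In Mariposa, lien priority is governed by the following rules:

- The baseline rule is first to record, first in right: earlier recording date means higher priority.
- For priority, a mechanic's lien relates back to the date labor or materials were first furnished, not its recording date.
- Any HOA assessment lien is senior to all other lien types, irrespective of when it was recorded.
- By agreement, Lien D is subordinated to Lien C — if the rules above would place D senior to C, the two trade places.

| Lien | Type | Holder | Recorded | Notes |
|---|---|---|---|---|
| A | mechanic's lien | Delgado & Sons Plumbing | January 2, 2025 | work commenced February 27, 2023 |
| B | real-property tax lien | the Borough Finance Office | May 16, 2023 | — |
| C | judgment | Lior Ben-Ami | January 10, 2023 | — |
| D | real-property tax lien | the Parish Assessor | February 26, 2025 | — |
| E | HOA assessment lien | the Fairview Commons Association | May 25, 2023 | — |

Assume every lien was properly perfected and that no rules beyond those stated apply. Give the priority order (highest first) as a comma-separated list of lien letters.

First, effective dates: A relates back to February 27, 2023 (work commenced).
E is an HOA assessment lien, so it outranks all other liens regardless of date.
Remaining liens by effective date: C (January 10, 2023), A (February 27, 2023), B (May 16, 2023), D (February 26, 2025).
D already ranks below C; the subordination has no effect.

E, C, A, B, D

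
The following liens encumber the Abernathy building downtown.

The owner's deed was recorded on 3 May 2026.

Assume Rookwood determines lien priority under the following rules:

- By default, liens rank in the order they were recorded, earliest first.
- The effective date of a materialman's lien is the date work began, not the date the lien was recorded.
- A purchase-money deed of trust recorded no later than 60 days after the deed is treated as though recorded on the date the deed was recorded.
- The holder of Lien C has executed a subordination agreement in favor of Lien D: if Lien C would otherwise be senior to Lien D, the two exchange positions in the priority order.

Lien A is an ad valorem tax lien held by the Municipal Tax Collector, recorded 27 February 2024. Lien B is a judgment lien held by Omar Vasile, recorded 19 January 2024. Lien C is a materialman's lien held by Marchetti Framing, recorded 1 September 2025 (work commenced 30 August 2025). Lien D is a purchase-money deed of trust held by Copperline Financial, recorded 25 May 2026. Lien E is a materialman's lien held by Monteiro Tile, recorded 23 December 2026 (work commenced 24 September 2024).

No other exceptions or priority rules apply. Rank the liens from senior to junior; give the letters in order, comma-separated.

B, A, E, D, C

Effective dates: C's effective date is 30 August 2025, when work began; D was recorded within the 60-day window, so its effective date is the deed date 3 May 2026; E relates back to 24 September 2024 (work commenced).
By effective date: B (19 January 2024), A (27 February 2024), E (24 September 2024), C (30 August 2025), D (3 May 2026).
The subordination applies — C was senior to D — so C and D swap.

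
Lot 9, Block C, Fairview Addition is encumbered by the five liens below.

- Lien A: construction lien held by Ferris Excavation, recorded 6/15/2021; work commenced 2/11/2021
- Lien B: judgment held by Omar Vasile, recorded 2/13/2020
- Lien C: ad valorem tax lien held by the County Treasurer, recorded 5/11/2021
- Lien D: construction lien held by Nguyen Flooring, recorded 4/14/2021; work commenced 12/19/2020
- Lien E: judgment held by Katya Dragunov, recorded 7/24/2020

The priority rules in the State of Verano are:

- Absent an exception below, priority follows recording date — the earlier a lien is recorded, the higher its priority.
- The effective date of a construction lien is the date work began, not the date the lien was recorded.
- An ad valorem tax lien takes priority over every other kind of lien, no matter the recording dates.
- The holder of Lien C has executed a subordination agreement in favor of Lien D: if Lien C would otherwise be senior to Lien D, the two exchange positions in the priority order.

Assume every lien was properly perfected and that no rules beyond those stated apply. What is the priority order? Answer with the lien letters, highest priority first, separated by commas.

First, effective dates: A's effective date is 2/11/2021, when work began; D's effective date is 12/19/2020, when work began.
C is an ad valorem tax lien, so it outranks all other liens regardless of date.
The other liens, earliest effective date first: B (2/13/2020), E (7/24/2020), D (12/19/2020), A (2/11/2021).
The subordination applies — C was senior to D — so C and D swap.

D, B, E, C, A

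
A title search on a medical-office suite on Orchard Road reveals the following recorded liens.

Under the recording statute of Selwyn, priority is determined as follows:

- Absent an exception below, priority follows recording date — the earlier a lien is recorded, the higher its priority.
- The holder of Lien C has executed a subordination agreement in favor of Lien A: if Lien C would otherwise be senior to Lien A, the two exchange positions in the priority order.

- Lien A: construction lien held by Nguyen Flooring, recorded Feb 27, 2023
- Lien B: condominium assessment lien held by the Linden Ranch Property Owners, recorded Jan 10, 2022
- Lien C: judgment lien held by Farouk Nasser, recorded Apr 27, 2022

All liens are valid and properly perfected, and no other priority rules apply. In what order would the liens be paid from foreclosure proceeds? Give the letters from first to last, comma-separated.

B, A, C

By effective date, earliest first: B (Jan 10, 2022), C (Apr 27, 2022), A (Feb 27, 2023).
C would otherwise be senior to A, so under the subordination agreement C and A exchange positions.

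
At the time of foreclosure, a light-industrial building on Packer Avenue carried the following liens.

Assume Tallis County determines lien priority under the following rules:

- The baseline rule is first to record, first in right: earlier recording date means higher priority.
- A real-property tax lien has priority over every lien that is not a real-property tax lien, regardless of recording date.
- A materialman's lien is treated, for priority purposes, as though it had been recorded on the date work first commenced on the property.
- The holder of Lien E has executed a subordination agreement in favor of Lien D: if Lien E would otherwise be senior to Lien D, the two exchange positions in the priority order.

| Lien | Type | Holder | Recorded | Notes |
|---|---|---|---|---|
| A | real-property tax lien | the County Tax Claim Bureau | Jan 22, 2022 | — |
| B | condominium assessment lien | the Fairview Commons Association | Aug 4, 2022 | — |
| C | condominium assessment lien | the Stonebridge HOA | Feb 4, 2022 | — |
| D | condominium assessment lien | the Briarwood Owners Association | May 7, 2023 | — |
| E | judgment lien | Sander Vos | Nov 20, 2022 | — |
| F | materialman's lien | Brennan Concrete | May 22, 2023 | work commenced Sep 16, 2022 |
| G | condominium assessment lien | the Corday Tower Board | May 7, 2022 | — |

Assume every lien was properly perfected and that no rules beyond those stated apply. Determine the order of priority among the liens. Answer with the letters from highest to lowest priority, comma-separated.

Adjusting effective dates: F relates back to Sep 16, 2022 (work commenced).
A is a real-property tax lien and takes priority over every other lien.
Ordering the rest by effective date: C (Feb 4, 2022), G (May 7, 2022), B (Aug 4, 2022), F (Sep 16, 2022), E (Nov 20, 2022), D (May 7, 2023).
Because E would otherwise rank above D, the subordination swaps them.

A, C, G, B, F, D, E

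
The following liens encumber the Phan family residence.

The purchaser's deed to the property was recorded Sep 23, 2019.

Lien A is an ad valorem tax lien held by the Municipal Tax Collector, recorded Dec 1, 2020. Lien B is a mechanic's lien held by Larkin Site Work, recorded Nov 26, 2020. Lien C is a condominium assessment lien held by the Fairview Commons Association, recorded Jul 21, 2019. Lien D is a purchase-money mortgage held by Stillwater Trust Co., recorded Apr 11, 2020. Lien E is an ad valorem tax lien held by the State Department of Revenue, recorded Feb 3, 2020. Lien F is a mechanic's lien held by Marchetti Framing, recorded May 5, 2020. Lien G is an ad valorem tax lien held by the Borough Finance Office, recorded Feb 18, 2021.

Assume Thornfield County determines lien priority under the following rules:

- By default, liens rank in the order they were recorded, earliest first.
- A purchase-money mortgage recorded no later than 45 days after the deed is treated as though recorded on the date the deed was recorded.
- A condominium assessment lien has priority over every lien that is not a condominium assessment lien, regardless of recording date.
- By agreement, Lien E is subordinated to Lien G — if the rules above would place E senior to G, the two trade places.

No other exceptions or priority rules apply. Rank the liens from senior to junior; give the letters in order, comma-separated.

C, G, D, F, B, A, E

Effective dates: D was recorded 201 days after the deed — beyond 45 days — so no relation-back applies.
C is a condominium assessment lien and takes priority over every other lien.
Among the remaining liens, by effective date: E (Feb 3, 2020), D (Apr 11, 2020), F (May 5, 2020), B (Nov 26, 2020), A (Dec 1, 2020), G (Feb 18, 2021).
The subordination applies — E was senior to G — so E and G swap.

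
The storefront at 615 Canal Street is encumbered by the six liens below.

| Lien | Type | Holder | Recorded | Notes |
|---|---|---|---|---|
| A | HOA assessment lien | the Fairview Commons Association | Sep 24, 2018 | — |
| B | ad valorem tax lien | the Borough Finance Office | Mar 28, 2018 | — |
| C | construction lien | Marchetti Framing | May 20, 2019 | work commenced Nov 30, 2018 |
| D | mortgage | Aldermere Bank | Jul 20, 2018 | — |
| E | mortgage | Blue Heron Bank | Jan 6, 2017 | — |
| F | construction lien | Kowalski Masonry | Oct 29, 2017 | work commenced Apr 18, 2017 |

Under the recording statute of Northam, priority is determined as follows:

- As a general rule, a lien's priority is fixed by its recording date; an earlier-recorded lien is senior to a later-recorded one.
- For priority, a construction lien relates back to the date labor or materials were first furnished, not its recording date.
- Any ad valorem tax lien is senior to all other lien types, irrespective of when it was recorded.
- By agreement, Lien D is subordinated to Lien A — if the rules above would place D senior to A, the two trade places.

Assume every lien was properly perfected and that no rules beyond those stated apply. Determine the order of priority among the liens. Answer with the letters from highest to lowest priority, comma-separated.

B, E, F, A, D, C

Adjusting effective dates: C is treated as recorded Nov 30, 2018, the work-commencement date; F relates back to Apr 18, 2017 (work commenced).
B, as an ad valorem tax lien, has superpriority and ranks first.
Ordering the rest by effective date: E (Jan 6, 2017), F (Apr 18, 2017), D (Jul 20, 2018), A (Sep 24, 2018), C (Nov 30, 2018).
Because D would otherwise rank above A, the subordination swaps them.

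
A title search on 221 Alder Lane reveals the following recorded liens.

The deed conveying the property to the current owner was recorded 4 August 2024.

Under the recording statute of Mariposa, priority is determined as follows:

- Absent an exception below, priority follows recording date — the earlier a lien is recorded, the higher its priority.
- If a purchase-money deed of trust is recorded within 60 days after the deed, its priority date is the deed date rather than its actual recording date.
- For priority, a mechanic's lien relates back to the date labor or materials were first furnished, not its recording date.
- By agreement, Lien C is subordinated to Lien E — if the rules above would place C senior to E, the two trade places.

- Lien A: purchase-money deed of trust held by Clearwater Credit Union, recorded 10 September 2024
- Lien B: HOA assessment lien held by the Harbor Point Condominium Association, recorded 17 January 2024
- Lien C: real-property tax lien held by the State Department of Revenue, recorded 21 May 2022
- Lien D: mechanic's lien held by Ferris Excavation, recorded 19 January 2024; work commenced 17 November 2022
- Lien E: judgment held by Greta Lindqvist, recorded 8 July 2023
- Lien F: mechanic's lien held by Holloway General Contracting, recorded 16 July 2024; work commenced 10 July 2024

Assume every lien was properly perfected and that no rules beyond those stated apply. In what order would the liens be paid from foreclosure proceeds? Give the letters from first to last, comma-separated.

E, D, C, B, F, A

First, effective dates: A's effective date is the deed date, 4 August 2024; D's effective date is 17 November 2022, when work began; F relates back to 10 July 2024 (work commenced).
By effective date: C (21 May 2022), D (17 November 2022), E (8 July 2023), B (17 January 2024), F (10 July 2024), A (4 August 2024).
The subordination applies — C was senior to E — so C and E swap.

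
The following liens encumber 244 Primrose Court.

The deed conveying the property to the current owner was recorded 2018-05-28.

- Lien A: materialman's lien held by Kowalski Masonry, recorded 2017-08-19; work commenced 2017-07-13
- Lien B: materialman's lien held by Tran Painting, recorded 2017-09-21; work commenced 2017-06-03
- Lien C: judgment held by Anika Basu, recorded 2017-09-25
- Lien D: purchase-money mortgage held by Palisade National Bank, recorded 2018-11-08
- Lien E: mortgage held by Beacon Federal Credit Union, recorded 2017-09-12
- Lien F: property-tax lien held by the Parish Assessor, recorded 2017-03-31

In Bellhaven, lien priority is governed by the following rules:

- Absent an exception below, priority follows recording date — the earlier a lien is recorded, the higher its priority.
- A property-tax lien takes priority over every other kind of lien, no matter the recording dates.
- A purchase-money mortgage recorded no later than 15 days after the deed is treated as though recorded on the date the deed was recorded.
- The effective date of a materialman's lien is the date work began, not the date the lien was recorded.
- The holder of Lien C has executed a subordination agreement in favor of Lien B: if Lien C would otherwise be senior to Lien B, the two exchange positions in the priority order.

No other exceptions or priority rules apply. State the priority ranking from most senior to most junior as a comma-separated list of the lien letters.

First, effective dates: A is treated as recorded 2017-07-13, the work-commencement date; B is treated as recorded 2017-06-03, the work-commencement date; D was recorded 164 days after the deed — beyond 15 days — so no relation-back applies.
F is a property-tax lien and takes priority over every other lien.
Ordering the rest by effective date: B (2017-06-03), A (2017-07-13), E (2017-09-12), C (2017-09-25), D (2018-11-08).
C is already junior to B, so the subordination agreement changes nothing.

F, B, A, E, C, D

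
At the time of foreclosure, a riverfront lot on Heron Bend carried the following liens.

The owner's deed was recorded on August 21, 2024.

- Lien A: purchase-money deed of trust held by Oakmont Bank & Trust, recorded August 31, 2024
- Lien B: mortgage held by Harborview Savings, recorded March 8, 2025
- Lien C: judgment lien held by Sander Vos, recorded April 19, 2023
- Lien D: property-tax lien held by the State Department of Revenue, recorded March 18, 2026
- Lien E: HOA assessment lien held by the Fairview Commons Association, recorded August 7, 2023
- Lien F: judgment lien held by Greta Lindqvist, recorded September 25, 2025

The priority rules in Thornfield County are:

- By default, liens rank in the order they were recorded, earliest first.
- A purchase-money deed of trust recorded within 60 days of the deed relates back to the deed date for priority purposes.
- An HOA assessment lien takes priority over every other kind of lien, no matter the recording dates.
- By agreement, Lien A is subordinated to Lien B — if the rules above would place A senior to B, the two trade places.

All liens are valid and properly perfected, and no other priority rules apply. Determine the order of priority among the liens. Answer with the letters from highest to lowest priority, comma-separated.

E, C, B, A, F, D

Effective dates after the stated exceptions: A was recorded within the 60-day window, so its effective date is the deed date August 21, 2024.
E, as an HOA assessment lien, has superpriority and ranks first.
Ordering the rest by effective date: C (April 19, 2023), A (August 21, 2024), B (March 8, 2025), F (September 25, 2025), D (March 18, 2026).
A is senior to B before the subordination, so the two trade places.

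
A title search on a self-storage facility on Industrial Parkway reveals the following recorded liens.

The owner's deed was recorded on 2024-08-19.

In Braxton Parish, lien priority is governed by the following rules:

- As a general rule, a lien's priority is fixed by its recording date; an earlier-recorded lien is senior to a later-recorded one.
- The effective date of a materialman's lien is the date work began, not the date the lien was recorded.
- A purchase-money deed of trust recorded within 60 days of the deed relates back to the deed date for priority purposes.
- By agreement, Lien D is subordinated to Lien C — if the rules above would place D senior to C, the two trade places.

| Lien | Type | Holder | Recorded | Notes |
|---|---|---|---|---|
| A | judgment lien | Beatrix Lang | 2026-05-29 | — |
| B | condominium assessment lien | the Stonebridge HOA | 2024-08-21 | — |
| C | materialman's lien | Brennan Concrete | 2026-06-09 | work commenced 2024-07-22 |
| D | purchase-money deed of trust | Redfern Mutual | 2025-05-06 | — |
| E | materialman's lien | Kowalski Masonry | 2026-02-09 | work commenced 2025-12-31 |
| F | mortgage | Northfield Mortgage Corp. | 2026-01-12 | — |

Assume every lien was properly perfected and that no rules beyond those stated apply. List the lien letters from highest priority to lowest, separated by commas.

C, B, D, E, F, A

First, effective dates: C relates back to 2024-07-22 (work commenced); D was recorded 260 days after the deed — beyond 60 days — so no relation-back applies; E relates back to 2025-12-31 (work commenced).
Ordering by effective date: C (2024-07-22), B (2024-08-21), D (2025-05-06), E (2025-12-31), F (2026-01-12), A (2026-05-29).
Since D is not senior to C, the subordination leaves the order unchanged.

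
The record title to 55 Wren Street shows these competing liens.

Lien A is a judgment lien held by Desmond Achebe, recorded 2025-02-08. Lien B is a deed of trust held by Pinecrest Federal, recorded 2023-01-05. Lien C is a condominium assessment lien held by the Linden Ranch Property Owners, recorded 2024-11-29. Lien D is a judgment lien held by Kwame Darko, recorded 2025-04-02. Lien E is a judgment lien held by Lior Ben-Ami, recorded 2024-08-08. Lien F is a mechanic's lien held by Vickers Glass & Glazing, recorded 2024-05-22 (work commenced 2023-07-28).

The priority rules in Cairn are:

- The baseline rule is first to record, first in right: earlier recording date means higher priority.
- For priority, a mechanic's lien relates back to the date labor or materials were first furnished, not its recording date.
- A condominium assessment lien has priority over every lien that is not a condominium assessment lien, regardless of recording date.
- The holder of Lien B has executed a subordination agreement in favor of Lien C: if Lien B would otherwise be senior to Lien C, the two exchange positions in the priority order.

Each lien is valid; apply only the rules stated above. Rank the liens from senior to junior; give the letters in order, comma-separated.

C, B, F, E, A, D

Adjusting effective dates: F is treated as recorded 2023-07-28, the work-commencement date.
C is a condominium assessment lien and takes priority over every other lien.
The other liens, earliest effective date first: B (2023-01-05), F (2023-07-28), E (2024-08-08), A (2025-02-08), D (2025-04-02).
Since B is not senior to C, the subordination leaves the order unchanged.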